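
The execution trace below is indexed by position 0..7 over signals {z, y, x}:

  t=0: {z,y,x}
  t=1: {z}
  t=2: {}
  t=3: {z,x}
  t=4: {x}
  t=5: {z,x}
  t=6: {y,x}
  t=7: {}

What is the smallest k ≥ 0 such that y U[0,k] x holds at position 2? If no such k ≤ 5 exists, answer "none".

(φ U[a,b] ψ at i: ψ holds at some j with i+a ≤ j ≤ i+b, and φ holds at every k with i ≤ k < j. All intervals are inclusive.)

none

Need earliest j ≥ 2 with x, and y at every k in [2,j-1].
  j=2: rhs fails.
  j=3: rhs holds but lhs fails at k=2.
  j=4: rhs holds but lhs fails at k=2.
  j=5: rhs holds but lhs fails at k=2.
  j=6: rhs holds but lhs fails at k=2.
  j=7: rhs fails.
No witness within the range → none.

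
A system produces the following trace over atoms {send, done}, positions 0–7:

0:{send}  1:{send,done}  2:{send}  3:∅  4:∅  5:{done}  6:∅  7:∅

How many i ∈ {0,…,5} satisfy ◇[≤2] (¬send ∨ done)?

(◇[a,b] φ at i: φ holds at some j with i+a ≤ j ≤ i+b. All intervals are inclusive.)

6

Evaluate at each i in [0,5]:
  i=0: ✓ (witness j=1)
  i=1: ✓ (witness j=1)
  i=2: ✓ (witness j=3)
  i=3: ✓ (witness j=3)
  i=4: ✓ (witness j=4)
  i=5: ✓ (witness j=5)
Positions where it holds: {0, 1, 2, 3, 4, 5} → 6.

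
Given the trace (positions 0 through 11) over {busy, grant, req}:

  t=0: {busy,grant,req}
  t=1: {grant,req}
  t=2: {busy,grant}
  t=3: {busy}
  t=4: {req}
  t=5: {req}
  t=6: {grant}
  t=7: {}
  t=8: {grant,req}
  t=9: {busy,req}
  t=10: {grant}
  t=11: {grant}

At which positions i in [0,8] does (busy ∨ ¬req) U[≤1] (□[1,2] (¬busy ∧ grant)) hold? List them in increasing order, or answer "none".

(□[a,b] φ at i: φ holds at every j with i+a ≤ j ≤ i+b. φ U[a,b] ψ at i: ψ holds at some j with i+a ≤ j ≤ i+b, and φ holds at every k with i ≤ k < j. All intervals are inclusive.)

Evaluate at each i in [0,8]:
  i=0: ✗ (no rhs in [0,1])
  i=1: ✗ (no rhs in [1,2])
  i=2: ✗ (no rhs in [2,3])
  i=3: ✗ (no rhs in [3,4])
  i=4: ✗ (no rhs in [4,5])
  i=5: ✗ (no rhs in [5,6])
  i=6: ✗ (no rhs in [6,7])
  i=7: ✗ (no rhs in [7,8])
  i=8: ✗ (lhs fails at k=8 before rhs at j=9)

none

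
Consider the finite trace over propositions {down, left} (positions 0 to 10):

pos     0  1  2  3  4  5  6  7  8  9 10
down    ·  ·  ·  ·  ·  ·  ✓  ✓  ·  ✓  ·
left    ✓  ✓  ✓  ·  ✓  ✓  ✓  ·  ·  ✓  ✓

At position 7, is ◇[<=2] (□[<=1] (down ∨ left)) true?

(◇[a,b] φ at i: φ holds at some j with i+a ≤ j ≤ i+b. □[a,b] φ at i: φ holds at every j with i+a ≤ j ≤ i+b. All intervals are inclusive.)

Check □[<=1] (down ∨ left) at each j in [7,9]:
  j=7: fails at 8
  j=8: fails at 8
  j=9: holds on [9,10]
Found at j=9 → formula holds.

True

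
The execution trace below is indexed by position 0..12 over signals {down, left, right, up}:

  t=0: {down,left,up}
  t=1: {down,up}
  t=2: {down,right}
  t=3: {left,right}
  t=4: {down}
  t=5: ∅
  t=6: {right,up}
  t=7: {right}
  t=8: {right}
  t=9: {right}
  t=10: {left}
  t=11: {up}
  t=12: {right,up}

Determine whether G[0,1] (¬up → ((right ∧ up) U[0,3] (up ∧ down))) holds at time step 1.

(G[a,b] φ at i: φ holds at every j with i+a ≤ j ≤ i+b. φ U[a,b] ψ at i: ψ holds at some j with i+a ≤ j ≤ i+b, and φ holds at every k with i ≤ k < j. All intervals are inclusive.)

Check (¬up → ((right ∧ up) U[0,3] (up ∧ down))) at every j in [1,2]:
  j=1: antecedent false → ✓
  j=2: antecedent true; consequent fails → ✗
Fails at j=2 → formula fails.

Does not hold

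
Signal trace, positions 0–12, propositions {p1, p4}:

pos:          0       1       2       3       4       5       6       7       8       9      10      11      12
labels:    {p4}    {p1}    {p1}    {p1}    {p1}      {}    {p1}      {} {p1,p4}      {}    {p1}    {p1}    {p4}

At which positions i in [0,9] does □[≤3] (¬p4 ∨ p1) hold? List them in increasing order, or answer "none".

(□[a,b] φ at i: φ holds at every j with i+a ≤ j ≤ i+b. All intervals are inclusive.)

1, 2, 3, 4, 5, 6, 7, 8

Evaluate at each i in [0,9]:
  i=0: ✗ (fails at j=0)
  i=1: ✓ (all of [1,4])
  i=2: ✓ (all of [2,5])
  i=3: ✓ (all of [3,6])
  i=4: ✓ (all of [4,7])
  i=5: ✓ (all of [5,8])
  i=6: ✓ (all of [6,9])
  i=7: ✓ (all of [7,10])
  i=8: ✓ (all of [8,11])
  i=9: ✗ (fails at j=12)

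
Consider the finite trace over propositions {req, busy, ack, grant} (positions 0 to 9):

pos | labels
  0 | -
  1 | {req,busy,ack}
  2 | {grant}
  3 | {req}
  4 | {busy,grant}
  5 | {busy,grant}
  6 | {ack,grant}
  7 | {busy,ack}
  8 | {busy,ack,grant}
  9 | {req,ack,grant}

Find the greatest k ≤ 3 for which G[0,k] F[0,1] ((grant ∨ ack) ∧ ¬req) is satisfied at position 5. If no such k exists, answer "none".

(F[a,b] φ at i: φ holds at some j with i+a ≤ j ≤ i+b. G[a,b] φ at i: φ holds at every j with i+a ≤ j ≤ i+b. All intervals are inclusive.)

F[0,1] ((grant ∨ ack) ∧ ¬req) must hold from j=5 onward; find where it first fails.
  j=5: holds
  j=6: holds
  j=7: holds
  j=8: holds
Holds through j=8; largest k = 3.

3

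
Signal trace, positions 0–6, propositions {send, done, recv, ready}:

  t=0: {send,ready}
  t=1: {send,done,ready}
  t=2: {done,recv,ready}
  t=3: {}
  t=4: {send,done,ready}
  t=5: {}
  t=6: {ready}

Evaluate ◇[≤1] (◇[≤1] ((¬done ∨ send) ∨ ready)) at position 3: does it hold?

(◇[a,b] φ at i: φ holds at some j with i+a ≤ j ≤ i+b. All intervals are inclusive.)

True

Check ◇[≤1] ((¬done ∨ send) ∨ ready) at each j in [3,4]:
  j=3: holds (witness at 3)
  j=4: holds (witness at 4)
Found at j=3 → formula holds.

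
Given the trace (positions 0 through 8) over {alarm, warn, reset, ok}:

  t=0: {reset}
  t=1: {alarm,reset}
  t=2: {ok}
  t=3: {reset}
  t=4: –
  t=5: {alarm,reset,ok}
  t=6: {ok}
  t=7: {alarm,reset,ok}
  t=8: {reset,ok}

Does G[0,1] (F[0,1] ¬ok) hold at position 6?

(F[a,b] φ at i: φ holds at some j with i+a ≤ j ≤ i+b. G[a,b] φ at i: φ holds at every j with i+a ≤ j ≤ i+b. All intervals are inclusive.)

Does not hold

Check F[0,1] ¬ok at every j in [6,7]:
  j=6: fails (none in [6,7])
  j=7: fails (none in [7,8])
Fails at j=6 → formula fails.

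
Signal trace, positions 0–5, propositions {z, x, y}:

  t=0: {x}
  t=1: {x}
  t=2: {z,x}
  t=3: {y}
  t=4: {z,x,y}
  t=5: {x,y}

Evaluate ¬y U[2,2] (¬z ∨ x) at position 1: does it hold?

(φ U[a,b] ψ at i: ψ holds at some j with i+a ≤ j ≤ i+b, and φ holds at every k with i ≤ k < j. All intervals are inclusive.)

True

Need some j in [3,3] with (¬z ∨ x), and ¬y at every k in [1,j-1].
  j=3: (¬z ∨ x) holds; ¬y holds at every k in [1,2] → satisfied.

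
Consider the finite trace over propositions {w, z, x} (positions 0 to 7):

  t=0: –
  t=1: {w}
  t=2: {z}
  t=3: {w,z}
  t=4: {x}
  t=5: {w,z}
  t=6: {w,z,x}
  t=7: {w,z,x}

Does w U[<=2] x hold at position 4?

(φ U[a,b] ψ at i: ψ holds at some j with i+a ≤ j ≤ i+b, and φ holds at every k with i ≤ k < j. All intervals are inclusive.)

Need some j in [4,6] with x, and w at every k in [4,j-1].
  j=4: x holds; no prefix to check → satisfied.

Holds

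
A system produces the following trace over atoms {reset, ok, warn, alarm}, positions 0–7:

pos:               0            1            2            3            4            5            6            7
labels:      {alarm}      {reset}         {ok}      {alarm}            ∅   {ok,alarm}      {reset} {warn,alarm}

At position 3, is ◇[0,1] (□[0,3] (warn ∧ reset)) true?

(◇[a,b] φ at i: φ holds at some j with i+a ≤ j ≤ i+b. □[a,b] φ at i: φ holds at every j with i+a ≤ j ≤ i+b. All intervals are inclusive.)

No

Check □[0,3] (warn ∧ reset) at each j in [3,4]:
  j=3: fails at 3
  j=4: fails at 4
No position in the window satisfies it → formula fails.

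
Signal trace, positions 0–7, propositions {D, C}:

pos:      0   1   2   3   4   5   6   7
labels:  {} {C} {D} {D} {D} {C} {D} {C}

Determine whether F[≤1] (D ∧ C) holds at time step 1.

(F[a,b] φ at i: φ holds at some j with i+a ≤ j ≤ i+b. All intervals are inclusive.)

Does not hold

Check (D ∧ C) at each j in [1,2]:
  j=1: false
  j=2: false
No position in the window satisfies it → formula fails.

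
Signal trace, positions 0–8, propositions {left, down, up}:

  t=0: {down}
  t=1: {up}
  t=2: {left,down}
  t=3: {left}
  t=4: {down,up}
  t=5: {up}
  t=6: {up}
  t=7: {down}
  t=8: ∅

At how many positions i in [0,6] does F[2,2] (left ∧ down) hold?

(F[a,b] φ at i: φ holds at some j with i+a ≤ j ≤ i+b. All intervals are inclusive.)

Evaluate at each i in [0,6]:
  i=0: ✓ (witness j=2)
  i=1: ✗ (none in [3,3])
  i=2: ✗ (none in [4,4])
  i=3: ✗ (none in [5,5])
  i=4: ✗ (none in [6,6])
  i=5: ✗ (none in [7,7])
  i=6: ✗ (none in [8,8])
Positions where it holds: {0} → 1.

1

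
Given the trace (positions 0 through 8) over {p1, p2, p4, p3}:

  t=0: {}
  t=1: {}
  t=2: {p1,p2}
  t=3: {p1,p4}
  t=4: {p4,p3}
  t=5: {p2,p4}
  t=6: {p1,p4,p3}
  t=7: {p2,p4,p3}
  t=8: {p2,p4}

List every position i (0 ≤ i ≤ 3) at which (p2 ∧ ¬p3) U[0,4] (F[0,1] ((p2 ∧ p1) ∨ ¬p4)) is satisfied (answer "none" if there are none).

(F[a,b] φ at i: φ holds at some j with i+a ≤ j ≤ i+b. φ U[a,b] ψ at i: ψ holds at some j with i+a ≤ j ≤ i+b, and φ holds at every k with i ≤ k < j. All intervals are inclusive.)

0, 1, 2

Evaluate at each i in [0,3]:
  i=0: ✓ (rhs at j=0)
  i=1: ✓ (rhs at j=1)
  i=2: ✓ (rhs at j=2)
  i=3: ✗ (no rhs in [3,7])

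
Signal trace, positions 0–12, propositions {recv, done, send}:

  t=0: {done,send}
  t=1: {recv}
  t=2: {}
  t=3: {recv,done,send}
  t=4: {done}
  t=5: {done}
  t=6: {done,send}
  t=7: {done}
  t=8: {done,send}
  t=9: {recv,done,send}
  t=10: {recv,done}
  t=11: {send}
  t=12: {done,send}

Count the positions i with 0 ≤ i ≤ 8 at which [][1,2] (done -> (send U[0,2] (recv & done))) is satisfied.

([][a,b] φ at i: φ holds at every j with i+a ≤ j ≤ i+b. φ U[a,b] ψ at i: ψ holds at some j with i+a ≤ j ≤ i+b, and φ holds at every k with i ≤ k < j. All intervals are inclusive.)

Evaluate at each i in [0,8]:
  i=0: ✓ (all of [1,2])
  i=1: ✓ (all of [2,3])
  i=2: ✗ (fails at j=4)
  i=3: ✗ (fails at j=4)
  i=4: ✗ (fails at j=5)
  i=5: ✗ (fails at j=6)
  i=6: ✗ (fails at j=7)
  i=7: ✓ (all of [8,9])
  i=8: ✓ (all of [9,10])
Positions where it holds: {0, 1, 7, 8} → 4.

4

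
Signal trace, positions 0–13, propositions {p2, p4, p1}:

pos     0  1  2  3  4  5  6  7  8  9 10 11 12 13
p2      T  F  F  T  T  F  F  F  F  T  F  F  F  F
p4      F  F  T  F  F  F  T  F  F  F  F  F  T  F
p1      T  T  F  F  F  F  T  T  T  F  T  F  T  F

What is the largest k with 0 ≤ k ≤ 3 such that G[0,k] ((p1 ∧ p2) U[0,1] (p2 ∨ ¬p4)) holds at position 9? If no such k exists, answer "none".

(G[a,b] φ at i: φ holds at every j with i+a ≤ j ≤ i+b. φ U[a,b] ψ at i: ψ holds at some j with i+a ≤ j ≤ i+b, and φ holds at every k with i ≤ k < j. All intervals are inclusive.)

((p1 ∧ p2) U[0,1] (p2 ∨ ¬p4)) must hold from j=9 onward; find where it first fails.
  j=9: holds
  j=10: holds
  j=11: holds
  j=12: fails
Holds on [9,11], so largest k = 2.

2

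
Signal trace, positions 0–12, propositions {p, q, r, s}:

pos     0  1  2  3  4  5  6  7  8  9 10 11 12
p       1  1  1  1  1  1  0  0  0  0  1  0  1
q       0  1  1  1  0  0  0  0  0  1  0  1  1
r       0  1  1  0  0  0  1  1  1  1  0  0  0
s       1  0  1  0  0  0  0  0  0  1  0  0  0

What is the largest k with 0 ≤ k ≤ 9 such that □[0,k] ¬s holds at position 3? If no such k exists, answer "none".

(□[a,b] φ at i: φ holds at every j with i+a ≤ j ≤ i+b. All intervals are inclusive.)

¬s must hold from j=3 onward; find where it first fails.
  j=3: holds
  j=4: holds
  j=5: holds
  j=6: holds
  j=7: holds
  j=8: holds
  j=9: fails
Holds on [3,8], so largest k = 5.

5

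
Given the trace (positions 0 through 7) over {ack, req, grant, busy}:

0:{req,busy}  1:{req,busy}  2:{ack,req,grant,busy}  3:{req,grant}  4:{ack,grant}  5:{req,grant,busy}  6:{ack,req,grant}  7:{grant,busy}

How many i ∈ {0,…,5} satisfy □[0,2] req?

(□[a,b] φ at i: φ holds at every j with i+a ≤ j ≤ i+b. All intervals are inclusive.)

2

Evaluate at each i in [0,5]:
  i=0: ✓ (all of [0,2])
  i=1: ✓ (all of [1,3])
  i=2: ✗ (fails at j=4)
  i=3: ✗ (fails at j=4)
  i=4: ✗ (fails at j=4)
  i=5: ✗ (fails at j=7)
Positions where it holds: {0, 1} → 2.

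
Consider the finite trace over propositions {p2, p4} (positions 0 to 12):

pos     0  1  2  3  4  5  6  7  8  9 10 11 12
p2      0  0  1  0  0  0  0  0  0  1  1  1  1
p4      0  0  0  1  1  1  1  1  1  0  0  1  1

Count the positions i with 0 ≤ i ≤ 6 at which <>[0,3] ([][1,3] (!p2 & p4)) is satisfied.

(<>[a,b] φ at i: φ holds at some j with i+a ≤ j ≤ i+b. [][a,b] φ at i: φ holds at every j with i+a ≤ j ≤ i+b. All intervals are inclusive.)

Evaluate at each i in [0,6]:
  i=0: ✓ (witness j=2)
  i=1: ✓ (witness j=2)
  i=2: ✓ (witness j=2)
  i=3: ✓ (witness j=3)
  i=4: ✓ (witness j=4)
  i=5: ✓ (witness j=5)
  i=6: ✗ (none in [6,9])
Positions where it holds: {0, 1, 2, 3, 4, 5} → 6.

6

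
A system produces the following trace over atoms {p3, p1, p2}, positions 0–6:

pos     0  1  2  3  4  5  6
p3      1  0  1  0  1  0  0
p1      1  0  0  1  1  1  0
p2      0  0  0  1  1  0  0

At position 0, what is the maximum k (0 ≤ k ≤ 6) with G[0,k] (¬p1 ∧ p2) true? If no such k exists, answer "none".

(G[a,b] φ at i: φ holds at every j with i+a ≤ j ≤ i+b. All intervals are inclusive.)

(¬p1 ∧ p2) must hold from j=0 onward; find where it first fails.
  j=0: fails → no k works.

none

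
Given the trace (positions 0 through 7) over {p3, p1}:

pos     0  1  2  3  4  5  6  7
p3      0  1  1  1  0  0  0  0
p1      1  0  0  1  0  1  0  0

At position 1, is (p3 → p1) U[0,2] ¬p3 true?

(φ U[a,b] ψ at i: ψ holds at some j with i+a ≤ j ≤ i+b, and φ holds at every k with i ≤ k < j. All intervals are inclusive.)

No

Need some j in [1,3] with ¬p3, and (p3 → p1) at every k in [1,j-1].
  j=1: ¬p3 false.
  j=2: ¬p3 false.
  j=3: ¬p3 false.
No j in the window works → until fails.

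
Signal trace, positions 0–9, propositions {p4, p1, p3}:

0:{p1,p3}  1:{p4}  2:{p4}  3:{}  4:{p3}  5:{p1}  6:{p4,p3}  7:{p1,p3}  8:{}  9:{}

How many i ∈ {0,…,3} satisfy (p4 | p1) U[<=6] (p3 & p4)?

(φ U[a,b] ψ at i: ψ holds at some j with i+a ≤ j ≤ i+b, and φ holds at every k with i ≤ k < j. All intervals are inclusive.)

0

Evaluate at each i in [0,3]:
  i=0: ✗ (lhs fails at k=3 before rhs at j=6)
  i=1: ✗ (lhs fails at k=3 before rhs at j=6)
  i=2: ✗ (lhs fails at k=3 before rhs at j=6)
  i=3: ✗ (lhs fails at k=3 before rhs at j=6)
Positions where it holds: {} → 0.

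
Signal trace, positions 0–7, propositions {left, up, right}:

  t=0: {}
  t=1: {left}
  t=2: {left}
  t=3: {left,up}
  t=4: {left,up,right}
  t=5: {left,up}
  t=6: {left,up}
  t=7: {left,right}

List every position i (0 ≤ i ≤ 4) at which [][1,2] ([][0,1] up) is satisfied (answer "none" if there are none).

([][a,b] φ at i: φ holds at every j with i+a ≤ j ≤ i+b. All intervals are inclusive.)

2, 3

Evaluate at each i in [0,4]:
  i=0: ✗ (fails at j=1)
  i=1: ✗ (fails at j=2)
  i=2: ✓ (all of [3,4])
  i=3: ✓ (all of [4,5])
  i=4: ✗ (fails at j=6)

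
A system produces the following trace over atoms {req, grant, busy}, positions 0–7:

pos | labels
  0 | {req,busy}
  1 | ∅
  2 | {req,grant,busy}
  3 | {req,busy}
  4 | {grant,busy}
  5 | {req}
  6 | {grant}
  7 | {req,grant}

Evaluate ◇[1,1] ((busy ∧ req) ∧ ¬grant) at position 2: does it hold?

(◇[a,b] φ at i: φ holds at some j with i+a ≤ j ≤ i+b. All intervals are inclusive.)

Check ((busy ∧ req) ∧ ¬grant) at each j in [3,3]:
  j=3: true
Found at j=3 → formula holds.

Holds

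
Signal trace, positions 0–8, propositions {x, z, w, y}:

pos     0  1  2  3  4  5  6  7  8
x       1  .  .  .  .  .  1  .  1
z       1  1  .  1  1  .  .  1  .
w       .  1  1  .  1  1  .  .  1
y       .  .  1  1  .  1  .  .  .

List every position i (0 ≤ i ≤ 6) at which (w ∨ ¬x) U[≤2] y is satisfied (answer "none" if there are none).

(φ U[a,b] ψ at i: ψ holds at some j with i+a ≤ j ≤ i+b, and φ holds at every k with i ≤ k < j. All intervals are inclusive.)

Evaluate at each i in [0,6]:
  i=0: ✗ (lhs fails at k=0 before rhs at j=2)
  i=1: ✓ (rhs at j=2; lhs holds on [1,1])
  i=2: ✓ (rhs at j=2)
  i=3: ✓ (rhs at j=3)
  i=4: ✓ (rhs at j=5; lhs holds on [4,4])
  i=5: ✓ (rhs at j=5)
  i=6: ✗ (no rhs in [6,8])

1, 2, 3, 4, 5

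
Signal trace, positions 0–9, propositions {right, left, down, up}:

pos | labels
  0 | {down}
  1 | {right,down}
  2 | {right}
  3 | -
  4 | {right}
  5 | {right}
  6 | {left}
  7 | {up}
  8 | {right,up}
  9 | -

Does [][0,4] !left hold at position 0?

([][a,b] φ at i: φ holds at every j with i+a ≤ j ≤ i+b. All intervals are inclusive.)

True

Check !left at every j in [0,4]:
  j=0: true
  j=1: true
  j=2: true
  j=3: true
  j=4: true
All positions satisfy it → formula holds.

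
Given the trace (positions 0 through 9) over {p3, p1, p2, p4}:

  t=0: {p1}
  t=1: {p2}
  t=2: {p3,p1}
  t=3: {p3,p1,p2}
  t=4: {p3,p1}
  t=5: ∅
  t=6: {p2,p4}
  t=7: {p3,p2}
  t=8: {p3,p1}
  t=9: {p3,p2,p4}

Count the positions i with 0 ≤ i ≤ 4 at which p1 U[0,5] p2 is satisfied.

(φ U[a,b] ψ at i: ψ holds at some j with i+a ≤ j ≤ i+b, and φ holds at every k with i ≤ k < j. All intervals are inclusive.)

4

Evaluate at each i in [0,4]:
  i=0: ✓ (rhs at j=1; lhs holds on [0,0])
  i=1: ✓ (rhs at j=1)
  i=2: ✓ (rhs at j=3; lhs holds on [2,2])
  i=3: ✓ (rhs at j=3)
  i=4: ✗ (lhs fails at k=5 before rhs at j=6)
Positions where it holds: {0, 1, 2, 3} → 4.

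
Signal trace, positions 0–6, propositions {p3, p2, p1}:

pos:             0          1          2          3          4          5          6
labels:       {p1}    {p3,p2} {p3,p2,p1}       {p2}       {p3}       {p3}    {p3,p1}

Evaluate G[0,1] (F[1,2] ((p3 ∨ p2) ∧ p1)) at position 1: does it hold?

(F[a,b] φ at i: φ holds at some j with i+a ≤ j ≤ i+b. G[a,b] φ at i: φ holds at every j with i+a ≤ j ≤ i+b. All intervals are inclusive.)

False

Check F[1,2] ((p3 ∨ p2) ∧ p1) at every j in [1,2]:
  j=1: holds (witness at 2)
  j=2: fails (none in [3,4])
Fails at j=2 → formula fails.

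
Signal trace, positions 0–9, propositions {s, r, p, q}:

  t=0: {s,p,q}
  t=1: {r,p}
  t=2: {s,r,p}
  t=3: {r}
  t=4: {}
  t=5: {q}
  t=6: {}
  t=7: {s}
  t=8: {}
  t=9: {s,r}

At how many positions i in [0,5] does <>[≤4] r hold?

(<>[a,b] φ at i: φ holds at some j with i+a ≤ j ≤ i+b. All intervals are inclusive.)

5

Evaluate at each i in [0,5]:
  i=0: ✓ (witness j=1)
  i=1: ✓ (witness j=1)
  i=2: ✓ (witness j=2)
  i=3: ✓ (witness j=3)
  i=4: ✗ (none in [4,8])
  i=5: ✓ (witness j=9)
Positions where it holds: {0, 1, 2, 3, 5} → 5.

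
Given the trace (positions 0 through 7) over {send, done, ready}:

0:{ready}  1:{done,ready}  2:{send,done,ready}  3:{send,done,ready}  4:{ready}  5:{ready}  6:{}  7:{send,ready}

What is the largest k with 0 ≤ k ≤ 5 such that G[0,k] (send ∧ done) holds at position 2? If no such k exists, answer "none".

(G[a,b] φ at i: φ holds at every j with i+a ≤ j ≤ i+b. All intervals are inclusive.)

(send ∧ done) must hold from j=2 onward; find where it first fails.
  j=2: holds
  j=3: holds
  j=4: fails
Holds on [2,3], so largest k = 1.

1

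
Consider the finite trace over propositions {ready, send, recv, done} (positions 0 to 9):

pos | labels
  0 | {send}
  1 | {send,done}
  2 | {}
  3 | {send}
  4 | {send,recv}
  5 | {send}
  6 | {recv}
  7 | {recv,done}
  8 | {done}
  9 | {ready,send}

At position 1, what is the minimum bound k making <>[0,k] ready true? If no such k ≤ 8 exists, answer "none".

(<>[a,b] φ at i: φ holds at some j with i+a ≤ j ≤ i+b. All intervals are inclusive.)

8

Scan j = 1,2,… for ready:
  j=1: fails
  j=2: fails
  j=3: fails
  j=4: fails
  j=5: fails
  j=6: fails
  j=7: fails
  j=8: fails
  j=9: holds
First hit at j=9, so smallest k = 9-1 = 8.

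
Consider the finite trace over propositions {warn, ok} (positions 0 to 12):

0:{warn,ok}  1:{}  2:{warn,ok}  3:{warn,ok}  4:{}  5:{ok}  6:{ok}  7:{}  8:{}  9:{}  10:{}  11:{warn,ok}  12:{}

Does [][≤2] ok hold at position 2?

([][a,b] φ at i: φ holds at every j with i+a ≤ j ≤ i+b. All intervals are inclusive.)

Check ok at every j in [2,4]:
  j=2: true
  j=3: true
  j=4: false
Fails at j=4 → formula fails.

No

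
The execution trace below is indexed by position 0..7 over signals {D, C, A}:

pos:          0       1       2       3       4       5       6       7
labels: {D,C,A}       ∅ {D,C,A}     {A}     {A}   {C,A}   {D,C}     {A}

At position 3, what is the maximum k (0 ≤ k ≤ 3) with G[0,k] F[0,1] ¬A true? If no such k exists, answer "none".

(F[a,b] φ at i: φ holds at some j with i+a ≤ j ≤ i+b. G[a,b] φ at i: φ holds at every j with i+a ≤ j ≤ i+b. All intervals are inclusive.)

F[0,1] ¬A must hold from j=3 onward; find where it first fails.
  j=3: fails → no k works.

none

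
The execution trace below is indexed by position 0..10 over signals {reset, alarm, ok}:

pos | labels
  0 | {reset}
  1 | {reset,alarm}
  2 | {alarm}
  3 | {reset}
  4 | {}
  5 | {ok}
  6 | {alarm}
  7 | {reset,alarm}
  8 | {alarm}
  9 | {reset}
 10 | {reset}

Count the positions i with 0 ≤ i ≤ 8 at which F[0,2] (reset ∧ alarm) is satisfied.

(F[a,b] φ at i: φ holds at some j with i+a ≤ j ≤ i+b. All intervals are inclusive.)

5

Evaluate at each i in [0,8]:
  i=0: ✓ (witness j=1)
  i=1: ✓ (witness j=1)
  i=2: ✗ (none in [2,4])
  i=3: ✗ (none in [3,5])
  i=4: ✗ (none in [4,6])
  i=5: ✓ (witness j=7)
  i=6: ✓ (witness j=7)
  i=7: ✓ (witness j=7)
  i=8: ✗ (none in [8,10])
Positions where it holds: {0, 1, 5, 6, 7} → 5.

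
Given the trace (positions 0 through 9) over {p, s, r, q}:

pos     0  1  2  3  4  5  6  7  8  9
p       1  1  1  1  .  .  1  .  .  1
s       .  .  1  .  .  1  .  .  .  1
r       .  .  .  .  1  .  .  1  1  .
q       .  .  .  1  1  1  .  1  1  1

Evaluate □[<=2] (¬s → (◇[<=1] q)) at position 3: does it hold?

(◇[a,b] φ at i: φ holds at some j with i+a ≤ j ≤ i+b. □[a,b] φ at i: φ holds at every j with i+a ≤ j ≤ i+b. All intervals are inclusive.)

True

Check (¬s → (◇[<=1] q)) at every j in [3,5]:
  j=3: antecedent true; consequent holds (witness at 3) → ✓
  j=4: antecedent true; consequent holds (witness at 4) → ✓
  j=5: antecedent false → ✓
All positions satisfy it → formula holds.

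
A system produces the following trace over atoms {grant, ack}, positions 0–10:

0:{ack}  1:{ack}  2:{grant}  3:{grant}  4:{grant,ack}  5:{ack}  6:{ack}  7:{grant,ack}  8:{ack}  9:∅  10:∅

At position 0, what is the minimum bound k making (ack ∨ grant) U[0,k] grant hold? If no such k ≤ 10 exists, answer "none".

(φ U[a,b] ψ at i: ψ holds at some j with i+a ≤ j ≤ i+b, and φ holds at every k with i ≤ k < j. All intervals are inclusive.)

Need earliest j ≥ 0 with grant, and (ack ∨ grant) at every k in [0,j-1].
  j=0: rhs fails.
  j=1: rhs fails.
  j=2: rhs holds; lhs holds on [0,1]. k = 2.

2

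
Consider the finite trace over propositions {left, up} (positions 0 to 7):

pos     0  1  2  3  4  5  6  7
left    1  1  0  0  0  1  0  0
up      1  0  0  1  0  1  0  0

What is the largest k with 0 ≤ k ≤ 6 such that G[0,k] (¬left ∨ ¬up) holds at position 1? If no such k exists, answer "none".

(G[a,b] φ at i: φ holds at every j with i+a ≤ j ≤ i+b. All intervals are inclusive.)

3

(¬left ∨ ¬up) must hold from j=1 onward; find where it first fails.
  j=1: holds
  j=2: holds
  j=3: holds
  j=4: holds
  j=5: fails
Holds on [1,4], so largest k = 3.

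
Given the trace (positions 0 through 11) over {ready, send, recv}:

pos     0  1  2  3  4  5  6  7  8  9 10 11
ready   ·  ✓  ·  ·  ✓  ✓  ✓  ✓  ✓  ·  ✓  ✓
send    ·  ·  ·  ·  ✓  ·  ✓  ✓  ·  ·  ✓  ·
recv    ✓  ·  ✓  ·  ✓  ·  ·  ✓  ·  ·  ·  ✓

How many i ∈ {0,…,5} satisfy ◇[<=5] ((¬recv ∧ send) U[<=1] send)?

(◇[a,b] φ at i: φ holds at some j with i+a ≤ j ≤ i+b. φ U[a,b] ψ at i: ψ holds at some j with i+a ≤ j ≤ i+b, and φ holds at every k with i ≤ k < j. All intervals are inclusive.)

6

Evaluate at each i in [0,5]:
  i=0: ✓ (witness j=4)
  i=1: ✓ (witness j=4)
  i=2: ✓ (witness j=4)
  i=3: ✓ (witness j=4)
  i=4: ✓ (witness j=4)
  i=5: ✓ (witness j=6)
Positions where it holds: {0, 1, 2, 3, 4, 5} → 6.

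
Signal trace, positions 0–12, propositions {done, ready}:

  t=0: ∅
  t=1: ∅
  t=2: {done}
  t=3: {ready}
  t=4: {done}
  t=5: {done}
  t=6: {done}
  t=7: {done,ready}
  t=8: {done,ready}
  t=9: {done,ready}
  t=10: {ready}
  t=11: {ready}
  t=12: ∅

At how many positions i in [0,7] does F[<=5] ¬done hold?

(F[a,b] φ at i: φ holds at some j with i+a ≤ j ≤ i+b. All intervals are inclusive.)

Evaluate at each i in [0,7]:
  i=0: ✓ (witness j=0)
  i=1: ✓ (witness j=1)
  i=2: ✓ (witness j=3)
  i=3: ✓ (witness j=3)
  i=4: ✗ (none in [4,9])
  i=5: ✓ (witness j=10)
  i=6: ✓ (witness j=10)
  i=7: ✓ (witness j=10)
Positions where it holds: {0, 1, 2, 3, 5, 6, 7} → 7.

7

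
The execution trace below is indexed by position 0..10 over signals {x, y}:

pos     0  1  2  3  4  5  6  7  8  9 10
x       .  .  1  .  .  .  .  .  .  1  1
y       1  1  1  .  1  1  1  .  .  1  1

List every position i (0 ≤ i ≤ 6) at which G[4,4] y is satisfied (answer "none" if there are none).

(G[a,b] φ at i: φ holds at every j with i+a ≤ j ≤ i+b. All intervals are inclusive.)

Evaluate at each i in [0,6]:
  i=0: ✓ (all of [4,4])
  i=1: ✓ (all of [5,5])
  i=2: ✓ (all of [6,6])
  i=3: ✗ (fails at j=7)
  i=4: ✗ (fails at j=8)
  i=5: ✓ (all of [9,9])
  i=6: ✓ (all of [10,10])

0, 1, 2, 5, 6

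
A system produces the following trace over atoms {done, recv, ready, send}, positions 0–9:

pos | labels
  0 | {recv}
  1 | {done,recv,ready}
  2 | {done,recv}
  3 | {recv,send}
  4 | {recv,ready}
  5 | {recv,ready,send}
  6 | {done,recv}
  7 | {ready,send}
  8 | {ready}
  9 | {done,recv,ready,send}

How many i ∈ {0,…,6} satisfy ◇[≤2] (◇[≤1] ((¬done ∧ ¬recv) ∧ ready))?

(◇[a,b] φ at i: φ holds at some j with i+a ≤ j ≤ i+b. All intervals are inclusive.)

3

Evaluate at each i in [0,6]:
  i=0: ✗ (none in [0,2])
  i=1: ✗ (none in [1,3])
  i=2: ✗ (none in [2,4])
  i=3: ✗ (none in [3,5])
  i=4: ✓ (witness j=6)
  i=5: ✓ (witness j=6)
  i=6: ✓ (witness j=6)
Positions where it holds: {4, 5, 6} → 3.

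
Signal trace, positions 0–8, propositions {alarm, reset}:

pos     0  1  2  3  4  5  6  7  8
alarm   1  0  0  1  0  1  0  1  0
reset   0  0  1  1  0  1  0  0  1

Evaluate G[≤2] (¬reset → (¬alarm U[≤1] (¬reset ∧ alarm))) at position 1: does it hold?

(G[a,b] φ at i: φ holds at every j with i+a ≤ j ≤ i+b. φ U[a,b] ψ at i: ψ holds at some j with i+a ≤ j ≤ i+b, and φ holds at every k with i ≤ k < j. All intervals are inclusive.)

No

Check (¬reset → (¬alarm U[≤1] (¬reset ∧ alarm))) at every j in [1,3]:
  j=1: antecedent true; consequent fails → ✗
  j=2: antecedent false → ✓
  j=3: antecedent false → ✓
Fails at j=1 → formula fails.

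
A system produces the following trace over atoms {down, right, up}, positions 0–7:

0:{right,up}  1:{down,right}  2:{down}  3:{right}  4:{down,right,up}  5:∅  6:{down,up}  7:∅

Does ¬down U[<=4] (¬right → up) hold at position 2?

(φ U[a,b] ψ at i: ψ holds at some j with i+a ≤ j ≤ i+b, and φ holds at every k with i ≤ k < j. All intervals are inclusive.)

No

Need some j in [2,6] with (¬right → up), and ¬down at every k in [2,j-1].
  j=2: (¬right → up) false.
  j=3: (¬right → up) holds, but ¬down fails at k=2 → not this j.
  j=4: (¬right → up) holds, but ¬down fails at k=2 → not this j.
  j=5: (¬right → up) false.
  j=6: (¬right → up) holds, but ¬down fails at k=2 → not this j.
No j in the window works → until fails.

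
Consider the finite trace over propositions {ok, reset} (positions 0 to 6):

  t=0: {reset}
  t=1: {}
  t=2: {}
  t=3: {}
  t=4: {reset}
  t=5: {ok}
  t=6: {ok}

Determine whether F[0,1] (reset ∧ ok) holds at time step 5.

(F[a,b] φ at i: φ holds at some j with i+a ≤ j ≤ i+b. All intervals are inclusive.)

Check (reset ∧ ok) at each j in [5,6]:
  j=5: false
  j=6: false
No position in the window satisfies it → formula fails.

False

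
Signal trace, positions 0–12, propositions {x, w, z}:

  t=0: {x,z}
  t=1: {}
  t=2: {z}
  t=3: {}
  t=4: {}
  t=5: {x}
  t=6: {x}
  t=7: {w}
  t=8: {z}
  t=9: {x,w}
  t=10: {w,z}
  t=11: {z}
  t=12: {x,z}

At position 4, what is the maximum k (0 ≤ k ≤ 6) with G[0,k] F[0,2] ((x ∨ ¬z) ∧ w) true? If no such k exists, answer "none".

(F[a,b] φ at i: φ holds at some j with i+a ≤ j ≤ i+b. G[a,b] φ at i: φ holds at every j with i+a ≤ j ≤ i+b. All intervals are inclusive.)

none

F[0,2] ((x ∨ ¬z) ∧ w) must hold from j=4 onward; find where it first fails.
  j=4: fails → no k works.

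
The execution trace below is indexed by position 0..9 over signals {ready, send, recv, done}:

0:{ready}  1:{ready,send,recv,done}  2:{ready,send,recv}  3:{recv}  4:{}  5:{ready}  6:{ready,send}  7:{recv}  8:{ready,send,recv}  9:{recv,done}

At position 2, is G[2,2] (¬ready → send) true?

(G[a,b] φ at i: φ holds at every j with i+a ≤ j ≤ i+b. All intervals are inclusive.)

Does not hold

Check (¬ready → send) at every j in [4,4]:
  j=4: antecedent true; consequent false → ✗
Fails at j=4 → formula fails.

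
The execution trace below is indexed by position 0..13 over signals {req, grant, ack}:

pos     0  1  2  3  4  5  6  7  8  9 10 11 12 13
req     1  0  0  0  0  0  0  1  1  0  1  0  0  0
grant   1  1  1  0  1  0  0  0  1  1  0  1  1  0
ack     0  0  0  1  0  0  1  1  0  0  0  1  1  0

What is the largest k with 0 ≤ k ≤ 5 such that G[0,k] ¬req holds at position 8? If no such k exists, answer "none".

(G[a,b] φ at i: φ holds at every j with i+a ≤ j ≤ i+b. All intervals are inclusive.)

none

¬req must hold from j=8 onward; find where it first fails.
  j=8: fails → no k works.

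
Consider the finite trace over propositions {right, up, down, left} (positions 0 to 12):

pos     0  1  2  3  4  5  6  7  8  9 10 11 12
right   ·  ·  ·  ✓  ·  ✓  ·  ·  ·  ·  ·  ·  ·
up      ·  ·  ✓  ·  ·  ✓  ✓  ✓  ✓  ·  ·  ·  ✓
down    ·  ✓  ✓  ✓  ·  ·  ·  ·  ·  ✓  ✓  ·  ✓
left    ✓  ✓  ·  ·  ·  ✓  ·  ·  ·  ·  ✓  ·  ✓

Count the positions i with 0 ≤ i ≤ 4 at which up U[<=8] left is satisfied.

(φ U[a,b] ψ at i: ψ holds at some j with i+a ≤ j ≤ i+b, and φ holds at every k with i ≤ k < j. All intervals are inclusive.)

2

Evaluate at each i in [0,4]:
  i=0: ✓ (rhs at j=0)
  i=1: ✓ (rhs at j=1)
  i=2: ✗ (lhs fails at k=3 before rhs at j=5)
  i=3: ✗ (lhs fails at k=3 before rhs at j=5)
  i=4: ✗ (lhs fails at k=4 before rhs at j=5)
Positions where it holds: {0, 1} → 2.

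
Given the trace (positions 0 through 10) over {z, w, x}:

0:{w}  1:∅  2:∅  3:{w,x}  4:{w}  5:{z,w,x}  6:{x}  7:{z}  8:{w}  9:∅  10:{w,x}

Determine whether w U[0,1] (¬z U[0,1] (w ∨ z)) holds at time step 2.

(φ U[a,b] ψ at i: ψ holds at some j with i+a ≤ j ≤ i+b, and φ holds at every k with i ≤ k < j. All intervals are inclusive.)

Need some j in [2,3] with (¬z U[0,1] (w ∨ z)), and w at every k in [2,j-1].
  j=2: (¬z U[0,1] (w ∨ z)) holds; no prefix to check → satisfied.

True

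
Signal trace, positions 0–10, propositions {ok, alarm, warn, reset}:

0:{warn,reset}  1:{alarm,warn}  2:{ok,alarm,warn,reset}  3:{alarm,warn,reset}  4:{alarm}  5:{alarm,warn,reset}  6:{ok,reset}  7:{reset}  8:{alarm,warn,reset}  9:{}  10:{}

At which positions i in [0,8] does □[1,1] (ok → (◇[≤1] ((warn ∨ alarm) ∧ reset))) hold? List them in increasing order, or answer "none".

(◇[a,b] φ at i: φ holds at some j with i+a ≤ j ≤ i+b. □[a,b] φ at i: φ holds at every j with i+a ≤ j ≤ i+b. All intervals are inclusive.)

0, 1, 2, 3, 4, 6, 7, 8

Evaluate at each i in [0,8]:
  i=0: ✓ (all of [1,1])
  i=1: ✓ (all of [2,2])
  i=2: ✓ (all of [3,3])
  i=3: ✓ (all of [4,4])
  i=4: ✓ (all of [5,5])
  i=5: ✗ (fails at j=6)
  i=6: ✓ (all of [7,7])
  i=7: ✓ (all of [8,8])
  i=8: ✓ (all of [9,9])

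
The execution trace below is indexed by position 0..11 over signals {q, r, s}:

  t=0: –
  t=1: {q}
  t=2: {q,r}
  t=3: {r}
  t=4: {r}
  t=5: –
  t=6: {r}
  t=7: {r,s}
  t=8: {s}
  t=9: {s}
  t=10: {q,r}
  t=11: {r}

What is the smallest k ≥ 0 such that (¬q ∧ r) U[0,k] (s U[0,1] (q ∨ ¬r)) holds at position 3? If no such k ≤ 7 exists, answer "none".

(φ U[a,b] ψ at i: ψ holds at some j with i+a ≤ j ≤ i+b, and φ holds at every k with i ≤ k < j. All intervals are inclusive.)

Need earliest j ≥ 3 with (s U[0,1] (q ∨ ¬r)), and (¬q ∧ r) at every k in [3,j-1].
  j=3: rhs fails.
  j=4: rhs fails.
  j=5: rhs holds; lhs holds on [3,4]. k = 2.

2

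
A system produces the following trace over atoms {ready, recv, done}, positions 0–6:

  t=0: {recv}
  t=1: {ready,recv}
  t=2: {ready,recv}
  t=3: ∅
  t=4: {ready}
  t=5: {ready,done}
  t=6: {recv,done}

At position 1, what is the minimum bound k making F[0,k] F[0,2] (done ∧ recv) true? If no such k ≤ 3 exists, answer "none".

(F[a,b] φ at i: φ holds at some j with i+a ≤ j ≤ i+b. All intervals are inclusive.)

3

Scan j = 1,2,… for F[0,2] (done ∧ recv):
  j=1: fails
  j=2: fails
  j=3: fails
  j=4: holds
First hit at j=4, so smallest k = 4-1 = 3.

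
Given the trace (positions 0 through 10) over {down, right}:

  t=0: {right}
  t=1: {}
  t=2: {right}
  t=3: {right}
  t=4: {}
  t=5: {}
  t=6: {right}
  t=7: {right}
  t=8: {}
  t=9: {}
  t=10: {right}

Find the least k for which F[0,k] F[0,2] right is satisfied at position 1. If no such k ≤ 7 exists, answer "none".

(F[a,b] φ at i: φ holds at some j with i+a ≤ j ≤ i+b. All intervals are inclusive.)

0

Scan j = 1,2,… for F[0,2] right:
  j=1: holds
First hit at j=1, so smallest k = 1-1 = 0.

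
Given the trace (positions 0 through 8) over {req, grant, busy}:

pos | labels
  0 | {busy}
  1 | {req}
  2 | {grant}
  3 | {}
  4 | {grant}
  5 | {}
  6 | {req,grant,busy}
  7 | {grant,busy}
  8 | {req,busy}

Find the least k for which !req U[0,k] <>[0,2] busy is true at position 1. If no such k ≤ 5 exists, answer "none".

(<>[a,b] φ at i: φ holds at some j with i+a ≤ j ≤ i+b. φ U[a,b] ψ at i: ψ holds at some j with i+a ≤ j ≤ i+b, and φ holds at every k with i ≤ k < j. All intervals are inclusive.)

Need earliest j ≥ 1 with <>[0,2] busy, and !req at every k in [1,j-1].
  j=1: rhs fails.
  j=2: rhs fails.
  j=3: rhs fails.
  j=4: rhs holds but lhs fails at k=1.
  j=5: rhs holds but lhs fails at k=1.
  j=6: rhs holds but lhs fails at k=1.
No witness within the range → none.

none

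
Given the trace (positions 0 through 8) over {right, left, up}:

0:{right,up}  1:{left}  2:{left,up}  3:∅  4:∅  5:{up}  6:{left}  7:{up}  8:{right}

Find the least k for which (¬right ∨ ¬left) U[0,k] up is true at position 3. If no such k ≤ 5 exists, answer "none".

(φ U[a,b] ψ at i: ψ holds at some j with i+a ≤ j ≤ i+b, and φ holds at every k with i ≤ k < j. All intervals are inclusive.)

2

Need earliest j ≥ 3 with up, and (¬right ∨ ¬left) at every k in [3,j-1].
  j=3: rhs fails.
  j=4: rhs fails.
  j=5: rhs holds; lhs holds on [3,4]. k = 2.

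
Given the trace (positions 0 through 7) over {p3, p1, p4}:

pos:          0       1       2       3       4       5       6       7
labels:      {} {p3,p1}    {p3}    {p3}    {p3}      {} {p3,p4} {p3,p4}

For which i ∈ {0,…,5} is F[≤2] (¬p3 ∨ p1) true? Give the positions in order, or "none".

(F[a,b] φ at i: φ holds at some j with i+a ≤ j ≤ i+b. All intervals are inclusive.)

Evaluate at each i in [0,5]:
  i=0: ✓ (witness j=0)
  i=1: ✓ (witness j=1)
  i=2: ✗ (none in [2,4])
  i=3: ✓ (witness j=5)
  i=4: ✓ (witness j=5)
  i=5: ✓ (witness j=5)

0, 1, 3, 4, 5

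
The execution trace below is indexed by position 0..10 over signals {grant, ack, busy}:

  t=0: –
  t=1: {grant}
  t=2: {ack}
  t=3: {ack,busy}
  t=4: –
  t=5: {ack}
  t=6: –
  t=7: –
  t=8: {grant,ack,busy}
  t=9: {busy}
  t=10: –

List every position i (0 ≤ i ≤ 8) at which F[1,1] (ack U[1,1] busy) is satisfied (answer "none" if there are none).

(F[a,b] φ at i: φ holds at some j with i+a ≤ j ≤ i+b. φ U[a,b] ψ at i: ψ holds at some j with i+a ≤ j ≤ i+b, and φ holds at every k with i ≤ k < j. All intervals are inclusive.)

Evaluate at each i in [0,8]:
  i=0: ✗ (none in [1,1])
  i=1: ✓ (witness j=2)
  i=2: ✗ (none in [3,3])
  i=3: ✗ (none in [4,4])
  i=4: ✗ (none in [5,5])
  i=5: ✗ (none in [6,6])
  i=6: ✗ (none in [7,7])
  i=7: ✓ (witness j=8)
  i=8: ✗ (none in [9,9])

1, 7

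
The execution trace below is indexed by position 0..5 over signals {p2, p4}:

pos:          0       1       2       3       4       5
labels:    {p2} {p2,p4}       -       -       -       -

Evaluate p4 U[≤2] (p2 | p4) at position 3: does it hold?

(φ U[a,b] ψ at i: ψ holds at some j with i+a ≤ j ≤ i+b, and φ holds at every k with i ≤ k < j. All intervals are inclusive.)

Need some j in [3,5] with (p2 | p4), and p4 at every k in [3,j-1].
  j=3: (p2 | p4) false.
  j=4: (p2 | p4) false.
  j=5: (p2 | p4) false.
No j in the window works → until fails.

Does not hold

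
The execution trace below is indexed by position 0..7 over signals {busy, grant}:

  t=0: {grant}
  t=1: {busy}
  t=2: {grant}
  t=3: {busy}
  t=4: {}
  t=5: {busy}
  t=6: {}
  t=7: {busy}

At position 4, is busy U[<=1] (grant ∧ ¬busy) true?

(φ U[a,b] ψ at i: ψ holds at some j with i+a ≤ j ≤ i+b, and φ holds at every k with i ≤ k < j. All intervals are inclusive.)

Does not hold

Need some j in [4,5] with (grant ∧ ¬busy), and busy at every k in [4,j-1].
  j=4: (grant ∧ ¬busy) false.
  j=5: (grant ∧ ¬busy) false.
No j in the window works → until fails.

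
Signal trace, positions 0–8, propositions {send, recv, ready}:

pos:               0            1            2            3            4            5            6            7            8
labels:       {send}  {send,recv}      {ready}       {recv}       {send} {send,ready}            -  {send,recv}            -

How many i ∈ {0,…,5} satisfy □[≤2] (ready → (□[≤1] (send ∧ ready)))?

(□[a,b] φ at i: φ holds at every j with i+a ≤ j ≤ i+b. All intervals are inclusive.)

0

Evaluate at each i in [0,5]:
  i=0: ✗ (fails at j=2)
  i=1: ✗ (fails at j=2)
  i=2: ✗ (fails at j=2)
  i=3: ✗ (fails at j=5)
  i=4: ✗ (fails at j=5)
  i=5: ✗ (fails at j=5)
Positions where it holds: {} → 0.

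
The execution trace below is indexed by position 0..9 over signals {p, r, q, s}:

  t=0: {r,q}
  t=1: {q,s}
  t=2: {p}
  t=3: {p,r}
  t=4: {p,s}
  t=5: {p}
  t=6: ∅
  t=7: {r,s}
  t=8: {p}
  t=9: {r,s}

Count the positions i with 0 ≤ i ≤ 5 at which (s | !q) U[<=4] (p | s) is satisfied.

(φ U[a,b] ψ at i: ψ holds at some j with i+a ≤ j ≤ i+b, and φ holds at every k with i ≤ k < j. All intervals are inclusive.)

5

Evaluate at each i in [0,5]:
  i=0: ✗ (lhs fails at k=0 before rhs at j=1)
  i=1: ✓ (rhs at j=1)
  i=2: ✓ (rhs at j=2)
  i=3: ✓ (rhs at j=3)
  i=4: ✓ (rhs at j=4)
  i=5: ✓ (rhs at j=5)
Positions where it holds: {1, 2, 3, 4, 5} → 5.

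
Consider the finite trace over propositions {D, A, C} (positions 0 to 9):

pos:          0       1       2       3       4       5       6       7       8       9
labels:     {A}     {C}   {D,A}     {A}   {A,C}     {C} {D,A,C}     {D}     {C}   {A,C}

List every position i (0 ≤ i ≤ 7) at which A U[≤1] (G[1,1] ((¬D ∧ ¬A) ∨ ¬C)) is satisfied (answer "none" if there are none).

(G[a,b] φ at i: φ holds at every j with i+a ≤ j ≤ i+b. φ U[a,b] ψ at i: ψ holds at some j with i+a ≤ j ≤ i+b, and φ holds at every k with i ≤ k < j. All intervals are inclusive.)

Evaluate at each i in [0,7]:
  i=0: ✓ (rhs at j=0)
  i=1: ✓ (rhs at j=1)
  i=2: ✓ (rhs at j=2)
  i=3: ✓ (rhs at j=4; lhs holds on [3,3])
  i=4: ✓ (rhs at j=4)
  i=5: ✗ (lhs fails at k=5 before rhs at j=6)
  i=6: ✓ (rhs at j=6)
  i=7: ✓ (rhs at j=7)

0, 1, 2, 3, 4, 6, 7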